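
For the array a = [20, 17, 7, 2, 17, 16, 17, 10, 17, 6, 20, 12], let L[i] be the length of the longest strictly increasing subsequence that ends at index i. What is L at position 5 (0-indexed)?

dp[i] = 1 + max{dp[j] : j<i, a[j]<a[i]} (or 1 if no such j):
i:      0  1  2  3  4  5  6  7  8  9 10 11
a[i]:  20 17  7  2 17 16 17 10 17  6 20 12
dp:     1  1  1  1  2  2  3  2  3  2  4  3
At index 5 the value is 2.

2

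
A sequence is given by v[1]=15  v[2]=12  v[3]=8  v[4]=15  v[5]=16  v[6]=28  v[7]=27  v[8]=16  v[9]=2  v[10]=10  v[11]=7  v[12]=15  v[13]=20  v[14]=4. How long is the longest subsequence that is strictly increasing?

4

Track the smallest tail for each achievable length (strict):
15 → extends → [15]
12 → replaces 15 → [12]
8 → replaces 12 → [8]
15 → extends → [8, 15]
16 → extends → [8, 15, 16]
28 → extends → [8, 15, 16, 28]
27 → replaces 28 → [8, 15, 16, 27]
16 → already a tail → [8, 15, 16, 27]
2 → replaces 8 → [2, 15, 16, 27]
10 → replaces 15 → [2, 10, 16, 27]
7 → replaces 10 → [2, 7, 16, 27]
15 → replaces 16 → [2, 7, 15, 27]
20 → replaces 27 → [2, 7, 15, 20]
4 → replaces 7 → [2, 4, 15, 20]
Four tails, so the longest strictly increasing subsequence has length 4 (e.g. 12, 15, 16, 28).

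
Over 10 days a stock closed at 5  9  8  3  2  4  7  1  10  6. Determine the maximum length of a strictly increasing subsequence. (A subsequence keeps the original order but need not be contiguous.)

Track the smallest tail for each achievable length (strict):
5 → extends → [5]
9 → extends → [5, 9]
8 → replaces 9 → [5, 8]
3 → replaces 5 → [3, 8]
2 → replaces 3 → [2, 8]
4 → replaces 8 → [2, 4]
7 → extends → [2, 4, 7]
1 → replaces 2 → [1, 4, 7]
10 → extends → [1, 4, 7, 10]
6 → replaces 7 → [1, 4, 6, 10]
Four tails, so the longest strictly increasing subsequence has length 4 (e.g. 3, 4, 7, 10).

4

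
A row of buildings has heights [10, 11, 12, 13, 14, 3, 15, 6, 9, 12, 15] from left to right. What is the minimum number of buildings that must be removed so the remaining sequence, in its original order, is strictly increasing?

Fewest deletions = n − (longest strictly increasing subsequence).
Patience tails:
10 → extends → [10]
11 → extends → [10, 11]
12 → extends → [10, 11, 12]
13 → extends → [10, 11, 12, 13]
14 → extends → [10, 11, 12, 13, 14]
3 → replaces 10 → [3, 11, 12, 13, 14]
15 → extends → [3, 11, 12, 13, 14, 15]
6 → replaces 11 → [3, 6, 12, 13, 14, 15]
9 → replaces 12 → [3, 6, 9, 13, 14, 15]
12 → replaces 13 → [3, 6, 9, 12, 14, 15]
15 → already a tail → [3, 6, 9, 12, 14, 15]
Longest strictly increasing subsequence has length 6, so deletions = 11 − 6 = 5.

5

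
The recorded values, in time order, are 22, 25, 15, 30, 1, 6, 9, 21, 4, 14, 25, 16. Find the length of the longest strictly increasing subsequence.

Track the smallest tail for each achievable length (strict):
22 → extends → [22]
25 → extends → [22, 25]
15 → replaces 22 → [15, 25]
30 → extends → [15, 25, 30]
1 → replaces 15 → [1, 25, 30]
6 → replaces 25 → [1, 6, 30]
9 → replaces 30 → [1, 6, 9]
21 → extends → [1, 6, 9, 21]
4 → replaces 6 → [1, 4, 9, 21]
14 → replaces 21 → [1, 4, 9, 14]
25 → extends → [1, 4, 9, 14, 25]
16 → replaces 25 → [1, 4, 9, 14, 16]
Five tails, so the longest strictly increasing subsequence has length 5 (e.g. 1, 6, 9, 21, 25).

5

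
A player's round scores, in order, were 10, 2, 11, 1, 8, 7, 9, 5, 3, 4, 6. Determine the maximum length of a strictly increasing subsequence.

4

Let dp[i] be the length of the longest such subsequence ending at index i:
i:      1  2  3  4  5  6  7  8  9 10 11
a[i]:  10  2 11  1  8  7  9  5  3  4  6
dp:     1  1  2  1  2  2  3  2  2  3  4
Maximum dp value is 4.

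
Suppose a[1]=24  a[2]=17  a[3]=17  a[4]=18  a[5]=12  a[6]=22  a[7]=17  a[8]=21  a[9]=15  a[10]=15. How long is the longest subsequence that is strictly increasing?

Let dp[i] be the length of the longest such subsequence ending at index i:
i:      1  2  3  4  5  6  7  8  9 10
a[i]:  24 17 17 18 12 22 17 21 15 15
dp:     1  1  1  2  1  3  2  3  2  2
Maximum dp value is 3.

3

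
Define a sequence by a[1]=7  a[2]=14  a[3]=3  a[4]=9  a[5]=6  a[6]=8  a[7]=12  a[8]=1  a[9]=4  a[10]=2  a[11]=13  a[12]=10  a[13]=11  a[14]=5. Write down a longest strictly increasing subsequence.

3, 6, 8, 12, 13

Patience tails give the LIS length; then backtrack through the dp parents:
7 → extends → [7]
14 → extends → [7, 14]
3 → replaces 7 → [3, 14]
9 → replaces 14 → [3, 9]
6 → replaces 9 → [3, 6]
8 → extends → [3, 6, 8]
12 → extends → [3, 6, 8, 12]
1 → replaces 3 → [1, 6, 8, 12]
4 → replaces 6 → [1, 4, 8, 12]
2 → replaces 4 → [1, 2, 8, 12]
13 → extends → [1, 2, 8, 12, 13]
10 → replaces 12 → [1, 2, 8, 10, 13]
11 → replaces 13 → [1, 2, 8, 10, 11]
5 → replaces 8 → [1, 2, 5, 10, 11]
Length 5; one witness is 3, 6, 8, 12, 13.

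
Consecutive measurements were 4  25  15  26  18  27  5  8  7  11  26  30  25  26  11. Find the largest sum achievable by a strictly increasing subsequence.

Let S[i] be the best sum of a strictly increasing subsequence ending at i:
i:       1   2   3   4   5   6   7   8   9  10  11  12  13  14  15
a[i]:    4  25  15  26  18  27   5   8   7  11  26  30  25  26  11
S:       4  29  19  55  37  82   9  17  16  28  63 112  62  88  28
Maximum is 112 (e.g. 4 + 25 + 26 + 27 + 30).

112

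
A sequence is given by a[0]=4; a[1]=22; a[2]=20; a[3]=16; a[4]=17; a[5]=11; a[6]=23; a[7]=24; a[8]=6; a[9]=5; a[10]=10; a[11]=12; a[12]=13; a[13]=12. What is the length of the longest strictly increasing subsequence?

5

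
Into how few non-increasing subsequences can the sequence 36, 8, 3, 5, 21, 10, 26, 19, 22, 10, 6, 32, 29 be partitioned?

6

The minimum number of non-increasing subsequences covering a sequence equals the length of its longest strictly increasing subsequence.
LIS length is 6 (e.g. 3, 5, 10, 19, 22, 32), so 6 piles are needed.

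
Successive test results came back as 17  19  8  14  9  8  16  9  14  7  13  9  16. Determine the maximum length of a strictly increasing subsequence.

4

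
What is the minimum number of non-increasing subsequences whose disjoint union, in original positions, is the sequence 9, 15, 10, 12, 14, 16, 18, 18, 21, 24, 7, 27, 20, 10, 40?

10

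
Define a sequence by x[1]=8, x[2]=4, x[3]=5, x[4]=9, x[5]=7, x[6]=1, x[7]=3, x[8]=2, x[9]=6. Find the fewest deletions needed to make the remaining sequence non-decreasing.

Fewest deletions = n − (longest non-decreasing subsequence).
Patience tails:
8 → extends → [8]
4 → replaces 8 → [4]
5 → extends → [4, 5]
9 → extends → [4, 5, 9]
7 → replaces 9 → [4, 5, 7]
1 → replaces 4 → [1, 5, 7]
3 → replaces 5 → [1, 3, 7]
2 → replaces 3 → [1, 2, 7]
6 → replaces 7 → [1, 2, 6]
Longest non-decreasing subsequence has length 3, so deletions = 9 − 3 = 6.

6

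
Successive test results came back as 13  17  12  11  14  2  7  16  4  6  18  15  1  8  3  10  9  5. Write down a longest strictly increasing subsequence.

Patience tails give the LIS length; then backtrack through the dp parents:
13 → extends → [13]
17 → extends → [13, 17]
12 → replaces 13 → [12, 17]
11 → replaces 12 → [11, 17]
14 → replaces 17 → [11, 14]
2 → replaces 11 → [2, 14]
7 → replaces 14 → [2, 7]
16 → extends → [2, 7, 16]
4 → replaces 7 → [2, 4, 16]
6 → replaces 16 → [2, 4, 6]
18 → extends → [2, 4, 6, 18]
15 → replaces 18 → [2, 4, 6, 15]
1 → replaces 2 → [1, 4, 6, 15]
8 → replaces 15 → [1, 4, 6, 8]
3 → replaces 4 → [1, 3, 6, 8]
10 → extends → [1, 3, 6, 8, 10]
9 → replaces 10 → [1, 3, 6, 8, 9]
5 → replaces 6 → [1, 3, 5, 8, 9]
Length 5; one witness is 2, 4, 6, 8, 10.

2, 4, 6, 8, 10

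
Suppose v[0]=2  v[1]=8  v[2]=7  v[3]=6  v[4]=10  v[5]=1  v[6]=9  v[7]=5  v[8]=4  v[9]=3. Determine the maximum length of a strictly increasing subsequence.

3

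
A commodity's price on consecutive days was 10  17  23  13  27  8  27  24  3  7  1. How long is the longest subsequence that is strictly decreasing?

5

Negate each value so 'decreasing' becomes 'increasing', then run patience tails on the negated sequence:
-10 → extends → [-10]
-17 → replaces -10 → [-17]
-23 → replaces -17 → [-23]
-13 → extends → [-23, -13]
-27 → replaces -23 → [-27, -13]
-8 → extends → [-27, -13, -8]
-27 → already a tail → [-27, -13, -8]
-24 → replaces -13 → [-27, -24, -8]
-3 → extends → [-27, -24, -8, -3]
-7 → replaces -3 → [-27, -24, -8, -7]
-1 → extends → [-27, -24, -8, -7, -1]
Five tails, so the longest strictly decreasing subsequence of the original has length 5.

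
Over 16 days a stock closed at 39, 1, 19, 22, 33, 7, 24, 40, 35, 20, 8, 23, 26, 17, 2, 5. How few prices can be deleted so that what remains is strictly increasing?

Fewest deletions = n − (longest strictly increasing subsequence).
Patience tails:
39 → extends → [39]
1 → replaces 39 → [1]
19 → extends → [1, 19]
22 → extends → [1, 19, 22]
33 → extends → [1, 19, 22, 33]
7 → replaces 19 → [1, 7, 22, 33]
24 → replaces 33 → [1, 7, 22, 24]
40 → extends → [1, 7, 22, 24, 40]
35 → replaces 40 → [1, 7, 22, 24, 35]
20 → replaces 22 → [1, 7, 20, 24, 35]
8 → replaces 20 → [1, 7, 8, 24, 35]
23 → replaces 24 → [1, 7, 8, 23, 35]
26 → replaces 35 → [1, 7, 8, 23, 26]
17 → replaces 23 → [1, 7, 8, 17, 26]
2 → replaces 7 → [1, 2, 8, 17, 26]
5 → replaces 8 → [1, 2, 5, 17, 26]
Longest strictly increasing subsequence has length 5, so deletions = 16 − 5 = 11.

11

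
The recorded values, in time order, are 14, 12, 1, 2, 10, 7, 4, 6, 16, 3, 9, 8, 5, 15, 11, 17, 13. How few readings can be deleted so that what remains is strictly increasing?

10

Fewest deletions = n − (longest strictly increasing subsequence).
Patience tails:
14 → extends → [14]
12 → replaces 14 → [12]
1 → replaces 12 → [1]
2 → extends → [1, 2]
10 → extends → [1, 2, 10]
7 → replaces 10 → [1, 2, 7]
4 → replaces 7 → [1, 2, 4]
6 → extends → [1, 2, 4, 6]
16 → extends → [1, 2, 4, 6, 16]
3 → replaces 4 → [1, 2, 3, 6, 16]
9 → replaces 16 → [1, 2, 3, 6, 9]
8 → replaces 9 → [1, 2, 3, 6, 8]
5 → replaces 6 → [1, 2, 3, 5, 8]
15 → extends → [1, 2, 3, 5, 8, 15]
11 → replaces 15 → [1, 2, 3, 5, 8, 11]
17 → extends → [1, 2, 3, 5, 8, 11, 17]
13 → replaces 17 → [1, 2, 3, 5, 8, 11, 13]
Longest strictly increasing subsequence has length 7, so deletions = 17 − 7 = 10.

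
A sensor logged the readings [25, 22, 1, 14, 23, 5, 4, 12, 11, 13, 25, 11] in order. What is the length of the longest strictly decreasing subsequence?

Let dp[i] be the longest strictly decreasing subsequence ending at i:
i:      1  2  3  4  5  6  7  8  9 10 11 12
a[i]:  25 22  1 14 23  5  4 12 11 13 25 11
dp:     1  2  3  3  2  4  5  4  5  4  1  5
Maximum is 5.

5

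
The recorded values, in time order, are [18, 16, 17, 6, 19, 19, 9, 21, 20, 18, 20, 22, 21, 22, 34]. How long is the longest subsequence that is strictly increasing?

7

Let dp[i] be the length of the longest such subsequence ending at index i:
i:      1  2  3  4  5  6  7  8  9 10 11 12 13 14 15
a[i]:  18 16 17  6 19 19  9 21 20 18 20 22 21 22 34
dp:     1  1  2  1  3  3  2  4  4  3  4  5  5  6  7
Maximum dp value is 7.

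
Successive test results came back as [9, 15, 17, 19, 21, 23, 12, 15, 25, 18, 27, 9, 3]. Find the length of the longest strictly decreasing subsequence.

Negate each value so 'decreasing' becomes 'increasing', then run patience tails on the negated sequence:
-9 → extends → [-9]
-15 → replaces -9 → [-15]
-17 → replaces -15 → [-17]
-19 → replaces -17 → [-19]
-21 → replaces -19 → [-21]
-23 → replaces -21 → [-23]
-12 → extends → [-23, -12]
-15 → replaces -12 → [-23, -15]
-25 → replaces -23 → [-25, -15]
-18 → replaces -15 → [-25, -18]
-27 → replaces -25 → [-27, -18]
-9 → extends → [-27, -18, -9]
-3 → extends → [-27, -18, -9, -3]
Four tails, so the longest strictly decreasing subsequence of the original has length 4.

4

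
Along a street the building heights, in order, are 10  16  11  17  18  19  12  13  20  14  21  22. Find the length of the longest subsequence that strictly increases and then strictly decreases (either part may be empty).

8

inc[i] = longest strictly increasing subsequence ending at i; dec[i] = longest strictly decreasing subsequence starting at i:
i:      1  2  3  4  5  6  7  8  9 10 11 12
a[i]:  10 16 11 17 18 19 12 13 20 14 21 22
inc:    1  2  2  3  4  5  3  4  6  5  7  8
dec:    1  2  1  2  2  2  1  1  2  1  1  1
Best peak at i=12 (value 22): inc=8, dec=1, length 8+1−1 = 8.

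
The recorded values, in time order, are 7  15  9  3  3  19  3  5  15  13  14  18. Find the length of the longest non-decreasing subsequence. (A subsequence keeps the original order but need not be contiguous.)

Track the smallest tail for each achievable length (allowing ties):
7 → extends → [7]
15 → extends → [7, 15]
9 → replaces 15 → [7, 9]
3 → replaces 7 → [3, 9]
3 → replaces 9 → [3, 3]
19 → extends → [3, 3, 19]
3 → replaces 19 → [3, 3, 3]
5 → extends → [3, 3, 3, 5]
15 → extends → [3, 3, 3, 5, 15]
13 → replaces 15 → [3, 3, 3, 5, 13]
14 → extends → [3, 3, 3, 5, 13, 14]
18 → extends → [3, 3, 3, 5, 13, 14, 18]
Seven tails, so the longest non-decreasing subsequence has length 7 (e.g. 3, 3, 3, 5, 13, 14, 18).

7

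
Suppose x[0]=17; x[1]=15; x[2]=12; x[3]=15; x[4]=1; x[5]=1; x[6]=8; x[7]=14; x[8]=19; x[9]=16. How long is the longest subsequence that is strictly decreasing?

Negate each value so 'decreasing' becomes 'increasing', then run patience tails on the negated sequence:
-17 → extends → [-17]
-15 → extends → [-17, -15]
-12 → extends → [-17, -15, -12]
-15 → already a tail → [-17, -15, -12]
-1 → extends → [-17, -15, -12, -1]
-1 → already a tail → [-17, -15, -12, -1]
-8 → replaces -1 → [-17, -15, -12, -8]
-14 → replaces -12 → [-17, -15, -14, -8]
-19 → replaces -17 → [-19, -15, -14, -8]
-16 → replaces -15 → [-19, -16, -14, -8]
Four tails, so the longest strictly decreasing subsequence of the original has length 4.

4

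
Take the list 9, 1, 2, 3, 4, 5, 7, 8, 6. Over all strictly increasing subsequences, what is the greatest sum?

30

Let S[i] be the best sum of a strictly increasing subsequence ending at i:
i:      1  2  3  4  5  6  7  8  9
a[i]:   9  1  2  3  4  5  7  8  6
S:      9  1  3  6 10 15 22 30 21
Maximum is 30 (e.g. 1 + 2 + 3 + 4 + 5 + 7 + 8).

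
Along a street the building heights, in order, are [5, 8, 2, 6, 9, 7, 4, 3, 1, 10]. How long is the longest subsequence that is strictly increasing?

4

Let dp[i] be the length of the longest such subsequence ending at index i:
i:      1  2  3  4  5  6  7  8  9 10
a[i]:   5  8  2  6  9  7  4  3  1 10
dp:     1  2  1  2  3  3  2  2  1  4
Maximum dp value is 4.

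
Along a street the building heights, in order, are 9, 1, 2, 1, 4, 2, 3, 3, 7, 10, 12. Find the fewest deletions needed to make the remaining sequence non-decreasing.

Fewest deletions = n − (longest non-decreasing subsequence).
Patience tails:
9 → extends → [9]
1 → replaces 9 → [1]
2 → extends → [1, 2]
1 → replaces 2 → [1, 1]
4 → extends → [1, 1, 4]
2 → replaces 4 → [1, 1, 2]
3 → extends → [1, 1, 2, 3]
3 → extends → [1, 1, 2, 3, 3]
7 → extends → [1, 1, 2, 3, 3, 7]
10 → extends → [1, 1, 2, 3, 3, 7, 10]
12 → extends → [1, 1, 2, 3, 3, 7, 10, 12]
Longest non-decreasing subsequence has length 8, so deletions = 11 − 8 = 3.

3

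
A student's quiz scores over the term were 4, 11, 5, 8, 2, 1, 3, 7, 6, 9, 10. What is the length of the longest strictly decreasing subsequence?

Let dp[i] be the longest strictly decreasing subsequence ending at i:
i:      1  2  3  4  5  6  7  8  9 10 11
a[i]:   4 11  5  8  2  1  3  7  6  9 10
dp:     1  1  2  2  3  4  3  3  4  2  2
Maximum is 4.

4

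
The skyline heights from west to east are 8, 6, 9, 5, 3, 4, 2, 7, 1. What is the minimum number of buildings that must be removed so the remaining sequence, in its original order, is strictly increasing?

6

Fewest deletions = n − (longest strictly increasing subsequence).
i:     1 2 3 4 5 6 7 8 9
a[i]:  8 6 9 5 3 4 2 7 1
dp:    1 1 2 1 1 2 1 3 1
max dp = 3, so deletions = 9 − 3 = 6.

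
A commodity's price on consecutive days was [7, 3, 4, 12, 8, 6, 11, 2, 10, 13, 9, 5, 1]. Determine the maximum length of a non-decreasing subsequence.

5

Let dp[i] be the length of the longest such subsequence ending at index i:
i:      1  2  3  4  5  6  7  8  9 10 11 12 13
a[i]:   7  3  4 12  8  6 11  2 10 13  9  5  1
dp:     1  1  2  3  3  3  4  1  4  5  4  3  1
Maximum dp value is 5.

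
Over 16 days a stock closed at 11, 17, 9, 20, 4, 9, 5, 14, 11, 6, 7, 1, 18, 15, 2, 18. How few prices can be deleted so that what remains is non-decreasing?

Fewest deletions = n − (longest non-decreasing subsequence).
Patience tails:
11 → extends → [11]
17 → extends → [11, 17]
9 → replaces 11 → [9, 17]
20 → extends → [9, 17, 20]
4 → replaces 9 → [4, 17, 20]
9 → replaces 17 → [4, 9, 20]
5 → replaces 9 → [4, 5, 20]
14 → replaces 20 → [4, 5, 14]
11 → replaces 14 → [4, 5, 11]
6 → replaces 11 → [4, 5, 6]
7 → extends → [4, 5, 6, 7]
1 → replaces 4 → [1, 5, 6, 7]
18 → extends → [1, 5, 6, 7, 18]
15 → replaces 18 → [1, 5, 6, 7, 15]
2 → replaces 5 → [1, 2, 6, 7, 15]
18 → extends → [1, 2, 6, 7, 15, 18]
Longest non-decreasing subsequence has length 6, so deletions = 16 − 6 = 10.

10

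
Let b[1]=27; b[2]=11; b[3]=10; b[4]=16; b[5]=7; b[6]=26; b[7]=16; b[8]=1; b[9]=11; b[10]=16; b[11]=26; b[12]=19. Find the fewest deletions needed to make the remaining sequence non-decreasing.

Fewest deletions = n − (longest non-decreasing subsequence).
Patience tails:
27 → extends → [27]
11 → replaces 27 → [11]
10 → replaces 11 → [10]
16 → extends → [10, 16]
7 → replaces 10 → [7, 16]
26 → extends → [7, 16, 26]
16 → replaces 26 → [7, 16, 16]
1 → replaces 7 → [1, 16, 16]
11 → replaces 16 → [1, 11, 16]
16 → extends → [1, 11, 16, 16]
26 → extends → [1, 11, 16, 16, 26]
19 → replaces 26 → [1, 11, 16, 16, 19]
Longest non-decreasing subsequence has length 5, so deletions = 12 − 5 = 7.

7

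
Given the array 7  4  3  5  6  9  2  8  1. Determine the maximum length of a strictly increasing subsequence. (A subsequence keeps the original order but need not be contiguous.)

Let dp[i] be the length of the longest such subsequence ending at index i:
i:     1 2 3 4 5 6 7 8 9
a[i]:  7 4 3 5 6 9 2 8 1
dp:    1 1 1 2 3 4 1 4 1
Maximum dp value is 4.

4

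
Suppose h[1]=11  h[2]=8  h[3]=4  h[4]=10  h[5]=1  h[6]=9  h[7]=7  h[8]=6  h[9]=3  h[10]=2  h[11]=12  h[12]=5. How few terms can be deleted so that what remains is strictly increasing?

Fewest deletions = n − (longest strictly increasing subsequence).
i:      1  2  3  4  5  6  7  8  9 10 11 12
h[i]:  11  8  4 10  1  9  7  6  3  2 12  5
dp:     1  1  1  2  1  2  2  2  2  2  3  3
max dp = 3, so deletions = 12 − 3 = 9.

9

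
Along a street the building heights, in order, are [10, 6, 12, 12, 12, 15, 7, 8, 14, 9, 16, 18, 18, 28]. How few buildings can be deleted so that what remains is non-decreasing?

5

Fewest deletions = n − (longest non-decreasing subsequence).
i:      1  2  3  4  5  6  7  8  9 10 11 12 13 14
a[i]:  10  6 12 12 12 15  7  8 14  9 16 18 18 28
dp:     1  1  2  3  4  5  2  3  5  4  6  7  8  9
max dp = 9, so deletions = 14 − 9 = 5.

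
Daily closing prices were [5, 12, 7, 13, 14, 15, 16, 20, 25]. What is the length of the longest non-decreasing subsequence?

Track the smallest tail for each achievable length (allowing ties):
5 → extends → [5]
12 → extends → [5, 12]
7 → replaces 12 → [5, 7]
13 → extends → [5, 7, 13]
14 → extends → [5, 7, 13, 14]
15 → extends → [5, 7, 13, 14, 15]
16 → extends → [5, 7, 13, 14, 15, 16]
20 → extends → [5, 7, 13, 14, 15, 16, 20]
25 → extends → [5, 7, 13, 14, 15, 16, 20, 25]
Eight tails, so the longest non-decreasing subsequence has length 8 (e.g. 5, 12, 13, 14, 15, 16, 20, 25).

8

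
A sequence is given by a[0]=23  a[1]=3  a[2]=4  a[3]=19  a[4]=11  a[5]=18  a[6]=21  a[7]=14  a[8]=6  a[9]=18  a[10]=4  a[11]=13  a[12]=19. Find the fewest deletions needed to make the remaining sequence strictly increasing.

Fewest deletions = n − (longest strictly increasing subsequence).
i:      0  1  2  3  4  5  6  7  8  9 10 11 12
a[i]:  23  3  4 19 11 18 21 14  6 18  4 13 19
dp:     1  1  2  3  3  4  5  4  3  5  2  4  6
max dp = 6, so deletions = 13 − 6 = 7.

7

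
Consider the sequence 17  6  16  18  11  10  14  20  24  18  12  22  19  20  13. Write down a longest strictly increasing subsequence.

Patience tails give the LIS length; then backtrack through the dp parents:
17 → extends → [17]
6 → replaces 17 → [6]
16 → extends → [6, 16]
18 → extends → [6, 16, 18]
11 → replaces 16 → [6, 11, 18]
10 → replaces 11 → [6, 10, 18]
14 → replaces 18 → [6, 10, 14]
20 → extends → [6, 10, 14, 20]
24 → extends → [6, 10, 14, 20, 24]
18 → replaces 20 → [6, 10, 14, 18, 24]
12 → replaces 14 → [6, 10, 12, 18, 24]
22 → replaces 24 → [6, 10, 12, 18, 22]
19 → replaces 22 → [6, 10, 12, 18, 19]
20 → extends → [6, 10, 12, 18, 19, 20]
13 → replaces 18 → [6, 10, 12, 13, 19, 20]
Length 6; one witness is 6, 11, 14, 18, 19, 20.

6, 11, 14, 18, 19, 20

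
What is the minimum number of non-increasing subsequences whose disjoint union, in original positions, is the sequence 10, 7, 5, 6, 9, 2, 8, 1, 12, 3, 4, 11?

4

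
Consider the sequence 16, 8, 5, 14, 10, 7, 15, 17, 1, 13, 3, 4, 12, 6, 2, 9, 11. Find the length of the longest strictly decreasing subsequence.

Negate each value so 'decreasing' becomes 'increasing', then run patience tails on the negated sequence:
-16 → extends → [-16]
-8 → extends → [-16, -8]
-5 → extends → [-16, -8, -5]
-14 → replaces -8 → [-16, -14, -5]
-10 → replaces -5 → [-16, -14, -10]
-7 → extends → [-16, -14, -10, -7]
-15 → replaces -14 → [-16, -15, -10, -7]
-17 → replaces -16 → [-17, -15, -10, -7]
-1 → extends → [-17, -15, -10, -7, -1]
-13 → replaces -10 → [-17, -15, -13, -7, -1]
-3 → replaces -1 → [-17, -15, -13, -7, -3]
-4 → replaces -3 → [-17, -15, -13, -7, -4]
-12 → replaces -7 → [-17, -15, -13, -12, -4]
-6 → replaces -4 → [-17, -15, -13, -12, -6]
-2 → extends → [-17, -15, -13, -12, -6, -2]
-9 → replaces -6 → [-17, -15, -13, -12, -9, -2]
-11 → replaces -9 → [-17, -15, -13, -12, -11, -2]
Six tails, so the longest strictly decreasing subsequence of the original has length 6.

6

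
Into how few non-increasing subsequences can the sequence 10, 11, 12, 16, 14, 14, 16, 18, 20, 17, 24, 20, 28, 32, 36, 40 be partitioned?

12

Place each on the leftmost legal pile:
10 → new pile 1 (tops now [10])
11 → new pile 2 (tops now [10, 11])
12 → new pile 3 (tops now [10, 11, 12])
16 → new pile 4 (tops now [10, 11, 12, 16])
14 → pile 4 (tops now [10, 11, 12, 14])
14 → pile 4 (tops now [10, 11, 12, 14])
16 → new pile 5 (tops now [10, 11, 12, 14, 16])
18 → new pile 6 (tops now [10, 11, 12, 14, 16, 18])
20 → new pile 7 (tops now [10, 11, 12, 14, 16, 18, 20])
17 → pile 6 (tops now [10, 11, 12, 14, 16, 17, 20])
24 → new pile 8 (tops now [10, 11, 12, 14, 16, 17, 20, 24])
20 → pile 7 (tops now [10, 11, 12, 14, 16, 17, 20, 24])
28 → new pile 9 (tops now [10, 11, 12, 14, 16, 17, 20, 24, 28])
32 → new pile 10 (tops now [10, 11, 12, 14, 16, 17, 20, 24, 28, 32])
36 → new pile 11 (tops now [10, 11, 12, 14, 16, 17, 20, 24, 28, 32, 36])
40 → new pile 12 (tops now [10, 11, 12, 14, 16, 17, 20, 24, 28, 32, 36, 40])
Twelve piles.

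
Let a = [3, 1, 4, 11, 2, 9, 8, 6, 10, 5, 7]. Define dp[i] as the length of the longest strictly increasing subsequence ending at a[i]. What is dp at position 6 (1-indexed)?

3

dp[i] = 1 + max{dp[j] : j<i, a[j]<a[i]} (or 1 if no such j):
i:      1  2  3  4  5  6  7  8  9 10 11
a[i]:   3  1  4 11  2  9  8  6 10  5  7
dp:     1  1  2  3  2  3  3  3  4  3  4
At index 6 the value is 3.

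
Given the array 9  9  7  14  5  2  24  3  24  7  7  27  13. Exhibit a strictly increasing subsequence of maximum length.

Patience tails give the LIS length; then backtrack through the dp parents:
9 → extends → [9]
9 → already a tail → [9]
7 → replaces 9 → [7]
14 → extends → [7, 14]
5 → replaces 7 → [5, 14]
2 → replaces 5 → [2, 14]
24 → extends → [2, 14, 24]
3 → replaces 14 → [2, 3, 24]
24 → already a tail → [2, 3, 24]
7 → replaces 24 → [2, 3, 7]
7 → already a tail → [2, 3, 7]
27 → extends → [2, 3, 7, 27]
13 → replaces 27 → [2, 3, 7, 13]
Length 4; one witness is 9, 14, 24, 27.

9, 14, 24, 27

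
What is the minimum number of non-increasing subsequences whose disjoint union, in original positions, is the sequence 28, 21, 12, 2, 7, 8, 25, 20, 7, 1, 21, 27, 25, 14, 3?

Place each on the leftmost legal pile:
28 → new pile 1 (tops now [28])
21 → pile 1 (tops now [21])
12 → pile 1 (tops now [12])
2 → pile 1 (tops now [2])
7 → new pile 2 (tops now [2, 7])
8 → new pile 3 (tops now [2, 7, 8])
25 → new pile 4 (tops now [2, 7, 8, 25])
20 → pile 4 (tops now [2, 7, 8, 20])
7 → pile 2 (tops now [2, 7, 8, 20])
1 → pile 1 (tops now [1, 7, 8, 20])
21 → new pile 5 (tops now [1, 7, 8, 20, 21])
27 → new pile 6 (tops now [1, 7, 8, 20, 21, 27])
25 → pile 6 (tops now [1, 7, 8, 20, 21, 25])
14 → pile 4 (tops now [1, 7, 8, 14, 21, 25])
3 → pile 2 (tops now [1, 3, 8, 14, 21, 25])
Six piles.

6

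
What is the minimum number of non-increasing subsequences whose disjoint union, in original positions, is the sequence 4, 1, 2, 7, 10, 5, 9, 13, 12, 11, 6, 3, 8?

Place each on the leftmost legal pile:
4 → new pile 1 (tops now [4])
1 → pile 1 (tops now [1])
2 → new pile 2 (tops now [1, 2])
7 → new pile 3 (tops now [1, 2, 7])
10 → new pile 4 (tops now [1, 2, 7, 10])
5 → pile 3 (tops now [1, 2, 5, 10])
9 → pile 4 (tops now [1, 2, 5, 9])
13 → new pile 5 (tops now [1, 2, 5, 9, 13])
12 → pile 5 (tops now [1, 2, 5, 9, 12])
11 → pile 5 (tops now [1, 2, 5, 9, 11])
6 → pile 4 (tops now [1, 2, 5, 6, 11])
3 → pile 3 (tops now [1, 2, 3, 6, 11])
8 → pile 5 (tops now [1, 2, 3, 6, 8])
Five piles.

5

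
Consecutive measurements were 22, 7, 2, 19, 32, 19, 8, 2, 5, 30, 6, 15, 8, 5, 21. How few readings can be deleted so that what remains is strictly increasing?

Fewest deletions = n − (longest strictly increasing subsequence).
Patience tails:
22 → extends → [22]
7 → replaces 22 → [7]
2 → replaces 7 → [2]
19 → extends → [2, 19]
32 → extends → [2, 19, 32]
19 → already a tail → [2, 19, 32]
8 → replaces 19 → [2, 8, 32]
2 → already a tail → [2, 8, 32]
5 → replaces 8 → [2, 5, 32]
30 → replaces 32 → [2, 5, 30]
6 → replaces 30 → [2, 5, 6]
15 → extends → [2, 5, 6, 15]
8 → replaces 15 → [2, 5, 6, 8]
5 → already a tail → [2, 5, 6, 8]
21 → extends → [2, 5, 6, 8, 21]
Longest strictly increasing subsequence has length 5, so deletions = 15 − 5 = 10.

10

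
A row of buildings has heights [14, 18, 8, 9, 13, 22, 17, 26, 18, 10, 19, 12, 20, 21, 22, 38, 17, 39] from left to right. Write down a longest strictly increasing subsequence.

Patience tails give the LIS length; then backtrack through the dp parents:
14 → extends → [14]
18 → extends → [14, 18]
8 → replaces 14 → [8, 18]
9 → replaces 18 → [8, 9]
13 → extends → [8, 9, 13]
22 → extends → [8, 9, 13, 22]
17 → replaces 22 → [8, 9, 13, 17]
26 → extends → [8, 9, 13, 17, 26]
18 → replaces 26 → [8, 9, 13, 17, 18]
10 → replaces 13 → [8, 9, 10, 17, 18]
19 → extends → [8, 9, 10, 17, 18, 19]
12 → replaces 17 → [8, 9, 10, 12, 18, 19]
20 → extends → [8, 9, 10, 12, 18, 19, 20]
21 → extends → [8, 9, 10, 12, 18, 19, 20, 21]
22 → extends → [8, 9, 10, 12, 18, 19, 20, 21, 22]
38 → extends → [8, 9, 10, 12, 18, 19, 20, 21, 22, 38]
17 → replaces 18 → [8, 9, 10, 12, 17, 19, 20, 21, 22, 38]
39 → extends → [8, 9, 10, 12, 17, 19, 20, 21, 22, 38, 39]
Length 11; one witness is 8, 9, 13, 17, 18, 19, 20, 21, 22, 38, 39.

8, 9, 13, 17, 18, 19, 20, 21, 22, 38, 39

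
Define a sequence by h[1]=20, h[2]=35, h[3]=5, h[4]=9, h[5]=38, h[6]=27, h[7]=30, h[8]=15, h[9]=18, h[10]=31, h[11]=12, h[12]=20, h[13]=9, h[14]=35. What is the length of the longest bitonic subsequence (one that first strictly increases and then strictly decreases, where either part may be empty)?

inc[i] = longest strictly increasing subsequence ending at i; dec[i] = longest strictly decreasing subsequence starting at i:
i:      1  2  3  4  5  6  7  8  9 10 11 12 13 14
h[i]:  20 35  5  9 38 27 30 15 18 31 12 20  9 35
inc:    1  2  1  2  3  3  4  3  4  5  3  5  2  6
dec:    4  5  1  1  5  4  4  3  3  3  2  2  1  1
Best peak at i=5 (value 38): inc=3, dec=5, length 3+5−1 = 7.

7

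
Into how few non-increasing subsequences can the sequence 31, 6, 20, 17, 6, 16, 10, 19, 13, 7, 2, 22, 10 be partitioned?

The minimum number of non-increasing subsequences covering a sequence equals the length of its longest strictly increasing subsequence.
LIS length is 4 (e.g. 6, 17, 19, 22), so 4 piles are needed.

4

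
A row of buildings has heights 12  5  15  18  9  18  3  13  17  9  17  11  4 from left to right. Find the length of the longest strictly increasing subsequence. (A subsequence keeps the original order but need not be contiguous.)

Track the smallest tail for each achievable length (strict):
12 → extends → [12]
5 → replaces 12 → [5]
15 → extends → [5, 15]
18 → extends → [5, 15, 18]
9 → replaces 15 → [5, 9, 18]
18 → already a tail → [5, 9, 18]
3 → replaces 5 → [3, 9, 18]
13 → replaces 18 → [3, 9, 13]
17 → extends → [3, 9, 13, 17]
9 → already a tail → [3, 9, 13, 17]
17 → already a tail → [3, 9, 13, 17]
11 → replaces 13 → [3, 9, 11, 17]
4 → replaces 9 → [3, 4, 11, 17]
Four tails, so the longest strictly increasing subsequence has length 4 (e.g. 5, 9, 13, 17).

4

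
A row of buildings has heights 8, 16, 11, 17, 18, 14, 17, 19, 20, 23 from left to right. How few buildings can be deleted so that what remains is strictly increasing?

3

Fewest deletions = n − (longest strictly increasing subsequence).
i:      1  2  3  4  5  6  7  8  9 10
a[i]:   8 16 11 17 18 14 17 19 20 23
dp:     1  2  2  3  4  3  4  5  6  7
max dp = 7, so deletions = 10 − 7 = 3.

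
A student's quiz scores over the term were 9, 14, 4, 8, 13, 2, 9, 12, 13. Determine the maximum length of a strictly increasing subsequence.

Let dp[i] be the length of the longest such subsequence ending at index i:
i:      1  2  3  4  5  6  7  8  9
a[i]:   9 14  4  8 13  2  9 12 13
dp:     1  2  1  2  3  1  3  4  5
Maximum dp value is 5.

5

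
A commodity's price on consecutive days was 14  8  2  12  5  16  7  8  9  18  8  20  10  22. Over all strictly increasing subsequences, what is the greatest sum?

96

Let S[i] be the best sum of a strictly increasing subsequence ending at i:
i:      1  2  3  4  5  6  7  8  9 10 11 12 13 14
a[i]:  14  8  2 12  5 16  7  8  9 18  8 20 10 22
S:     14  8  2 20  7 36 14 22 31 54 22 74 41 96
Maximum is 96 (e.g. 8 + 12 + 16 + 18 + 20 + 22).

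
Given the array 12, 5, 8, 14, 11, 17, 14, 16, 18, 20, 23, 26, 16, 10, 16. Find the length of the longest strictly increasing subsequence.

9

Track the smallest tail for each achievable length (strict):
12 → extends → [12]
5 → replaces 12 → [5]
8 → extends → [5, 8]
14 → extends → [5, 8, 14]
11 → replaces 14 → [5, 8, 11]
17 → extends → [5, 8, 11, 17]
14 → replaces 17 → [5, 8, 11, 14]
16 → extends → [5, 8, 11, 14, 16]
18 → extends → [5, 8, 11, 14, 16, 18]
20 → extends → [5, 8, 11, 14, 16, 18, 20]
23 → extends → [5, 8, 11, 14, 16, 18, 20, 23]
26 → extends → [5, 8, 11, 14, 16, 18, 20, 23, 26]
16 → already a tail → [5, 8, 11, 14, 16, 18, 20, 23, 26]
10 → replaces 11 → [5, 8, 10, 14, 16, 18, 20, 23, 26]
16 → already a tail → [5, 8, 10, 14, 16, 18, 20, 23, 26]
Nine tails, so the longest strictly increasing subsequence has length 9 (e.g. 5, 8, 11, 14, 16, 18, 20, 23, 26).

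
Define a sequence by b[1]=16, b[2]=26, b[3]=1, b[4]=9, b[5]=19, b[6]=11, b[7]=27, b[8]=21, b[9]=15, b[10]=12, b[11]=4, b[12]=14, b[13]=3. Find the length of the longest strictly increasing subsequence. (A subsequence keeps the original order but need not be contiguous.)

Let dp[i] be the length of the longest such subsequence ending at index i:
i:      1  2  3  4  5  6  7  8  9 10 11 12 13
b[i]:  16 26  1  9 19 11 27 21 15 12  4 14  3
dp:     1  2  1  2  3  3  4  4  4  4  2  5  2
Maximum dp value is 5.

5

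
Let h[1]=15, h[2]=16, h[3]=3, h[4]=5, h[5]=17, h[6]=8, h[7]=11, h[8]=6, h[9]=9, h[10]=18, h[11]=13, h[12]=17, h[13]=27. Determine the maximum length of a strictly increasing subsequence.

Let dp[i] be the length of the longest such subsequence ending at index i:
i:      1  2  3  4  5  6  7  8  9 10 11 12 13
h[i]:  15 16  3  5 17  8 11  6  9 18 13 17 27
dp:     1  2  1  2  3  3  4  3  4  5  5  6  7
Maximum dp value is 7.

7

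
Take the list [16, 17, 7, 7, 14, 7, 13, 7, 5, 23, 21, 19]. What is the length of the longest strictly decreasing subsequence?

5

Let dp[i] be the longest strictly decreasing subsequence ending at i:
i:      1  2  3  4  5  6  7  8  9 10 11 12
a[i]:  16 17  7  7 14  7 13  7  5 23 21 19
dp:     1  1  2  2  2  3  3  4  5  1  2  3
Maximum is 5.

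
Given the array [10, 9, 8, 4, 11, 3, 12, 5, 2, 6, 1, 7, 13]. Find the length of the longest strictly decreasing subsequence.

7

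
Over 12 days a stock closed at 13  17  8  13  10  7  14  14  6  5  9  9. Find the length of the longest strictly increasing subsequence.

Track the smallest tail for each achievable length (strict):
13 → extends → [13]
17 → extends → [13, 17]
8 → replaces 13 → [8, 17]
13 → replaces 17 → [8, 13]
10 → replaces 13 → [8, 10]
7 → replaces 8 → [7, 10]
14 → extends → [7, 10, 14]
14 → already a tail → [7, 10, 14]
6 → replaces 7 → [6, 10, 14]
5 → replaces 6 → [5, 10, 14]
9 → replaces 10 → [5, 9, 14]
9 → already a tail → [5, 9, 14]
Three tails, so the longest strictly increasing subsequence has length 3 (e.g. 8, 13, 14).

3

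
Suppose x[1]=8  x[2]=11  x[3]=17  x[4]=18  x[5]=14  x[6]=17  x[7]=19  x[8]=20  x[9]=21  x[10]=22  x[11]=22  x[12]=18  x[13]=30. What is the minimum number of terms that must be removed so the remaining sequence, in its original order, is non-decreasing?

3

Fewest deletions = n − (longest non-decreasing subsequence).
Patience tails:
8 → extends → [8]
11 → extends → [8, 11]
17 → extends → [8, 11, 17]
18 → extends → [8, 11, 17, 18]
14 → replaces 17 → [8, 11, 14, 18]
17 → replaces 18 → [8, 11, 14, 17]
19 → extends → [8, 11, 14, 17, 19]
20 → extends → [8, 11, 14, 17, 19, 20]
21 → extends → [8, 11, 14, 17, 19, 20, 21]
22 → extends → [8, 11, 14, 17, 19, 20, 21, 22]
22 → extends → [8, 11, 14, 17, 19, 20, 21, 22, 22]
18 → replaces 19 → [8, 11, 14, 17, 18, 20, 21, 22, 22]
30 → extends → [8, 11, 14, 17, 18, 20, 21, 22, 22, 30]
Longest non-decreasing subsequence has length 10, so deletions = 13 − 10 = 3.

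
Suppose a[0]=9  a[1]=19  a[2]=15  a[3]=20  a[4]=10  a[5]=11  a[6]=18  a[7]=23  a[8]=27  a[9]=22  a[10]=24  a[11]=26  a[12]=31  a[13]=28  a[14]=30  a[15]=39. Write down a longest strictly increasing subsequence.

9, 10, 11, 18, 23, 24, 26, 28, 30, 39

Patience tails give the LIS length; then backtrack through the dp parents:
9 → extends → [9]
19 → extends → [9, 19]
15 → replaces 19 → [9, 15]
20 → extends → [9, 15, 20]
10 → replaces 15 → [9, 10, 20]
11 → replaces 20 → [9, 10, 11]
18 → extends → [9, 10, 11, 18]
23 → extends → [9, 10, 11, 18, 23]
27 → extends → [9, 10, 11, 18, 23, 27]
22 → replaces 23 → [9, 10, 11, 18, 22, 27]
24 → replaces 27 → [9, 10, 11, 18, 22, 24]
26 → extends → [9, 10, 11, 18, 22, 24, 26]
31 → extends → [9, 10, 11, 18, 22, 24, 26, 31]
28 → replaces 31 → [9, 10, 11, 18, 22, 24, 26, 28]
30 → extends → [9, 10, 11, 18, 22, 24, 26, 28, 30]
39 → extends → [9, 10, 11, 18, 22, 24, 26, 28, 30, 39]
Length 10; one witness is 9, 10, 11, 18, 23, 24, 26, 28, 30, 39.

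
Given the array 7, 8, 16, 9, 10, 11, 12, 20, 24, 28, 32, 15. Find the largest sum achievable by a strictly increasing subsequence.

161

Let S[i] be the best sum of a strictly increasing subsequence ending at i:
i:       1   2   3   4   5   6   7   8   9  10  11  12
a[i]:    7   8  16   9  10  11  12  20  24  28  32  15
S:       7  15  31  24  34  45  57  77 101 129 161  72
Maximum is 161 (e.g. 7 + 8 + 9 + 10 + 11 + 12 + 20 + 24 + 28 + 32).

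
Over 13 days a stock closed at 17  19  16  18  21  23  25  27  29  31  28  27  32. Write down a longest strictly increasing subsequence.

Patience tails give the LIS length; then backtrack through the dp parents:
17 → extends → [17]
19 → extends → [17, 19]
16 → replaces 17 → [16, 19]
18 → replaces 19 → [16, 18]
21 → extends → [16, 18, 21]
23 → extends → [16, 18, 21, 23]
25 → extends → [16, 18, 21, 23, 25]
27 → extends → [16, 18, 21, 23, 25, 27]
29 → extends → [16, 18, 21, 23, 25, 27, 29]
31 → extends → [16, 18, 21, 23, 25, 27, 29, 31]
28 → replaces 29 → [16, 18, 21, 23, 25, 27, 28, 31]
27 → already a tail → [16, 18, 21, 23, 25, 27, 28, 31]
32 → extends → [16, 18, 21, 23, 25, 27, 28, 31, 32]
Length 9; one witness is 17, 19, 21, 23, 25, 27, 29, 31, 32.

17, 19, 21, 23, 25, 27, 29, 31, 32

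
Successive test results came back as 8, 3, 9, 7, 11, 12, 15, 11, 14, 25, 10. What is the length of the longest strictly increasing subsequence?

6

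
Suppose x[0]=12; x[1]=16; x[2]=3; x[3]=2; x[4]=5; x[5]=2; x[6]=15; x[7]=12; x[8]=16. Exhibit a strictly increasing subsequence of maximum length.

Patience tails give the LIS length; then backtrack through the dp parents:
12 → extends → [12]
16 → extends → [12, 16]
3 → replaces 12 → [3, 16]
2 → replaces 3 → [2, 16]
5 → replaces 16 → [2, 5]
2 → already a tail → [2, 5]
15 → extends → [2, 5, 15]
12 → replaces 15 → [2, 5, 12]
16 → extends → [2, 5, 12, 16]
Length 4; one witness is 3, 5, 15, 16.

3, 5, 15, 16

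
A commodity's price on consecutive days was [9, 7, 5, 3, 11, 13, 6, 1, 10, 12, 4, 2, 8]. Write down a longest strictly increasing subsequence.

Patience tails give the LIS length; then backtrack through the dp parents:
9 → extends → [9]
7 → replaces 9 → [7]
5 → replaces 7 → [5]
3 → replaces 5 → [3]
11 → extends → [3, 11]
13 → extends → [3, 11, 13]
6 → replaces 11 → [3, 6, 13]
1 → replaces 3 → [1, 6, 13]
10 → replaces 13 → [1, 6, 10]
12 → extends → [1, 6, 10, 12]
4 → replaces 6 → [1, 4, 10, 12]
2 → replaces 4 → [1, 2, 10, 12]
8 → replaces 10 → [1, 2, 8, 12]
Length 4; one witness is 5, 6, 10, 12.

5, 6, 10, 12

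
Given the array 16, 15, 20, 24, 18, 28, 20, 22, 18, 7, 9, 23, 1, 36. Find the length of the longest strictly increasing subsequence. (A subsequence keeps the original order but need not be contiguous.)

Let dp[i] be the length of the longest such subsequence ending at index i:
i:      1  2  3  4  5  6  7  8  9 10 11 12 13 14
a[i]:  16 15 20 24 18 28 20 22 18  7  9 23  1 36
dp:     1  1  2  3  2  4  3  4  2  1  2  5  1  6
Maximum dp value is 6.

6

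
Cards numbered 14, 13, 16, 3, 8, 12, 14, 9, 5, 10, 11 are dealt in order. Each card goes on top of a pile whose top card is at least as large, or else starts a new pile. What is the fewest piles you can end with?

5

Place each on the leftmost legal pile:
14 → new pile 1 (tops now [14])
13 → pile 1 (tops now [13])
16 → new pile 2 (tops now [13, 16])
3 → pile 1 (tops now [3, 16])
8 → pile 2 (tops now [3, 8])
12 → new pile 3 (tops now [3, 8, 12])
14 → new pile 4 (tops now [3, 8, 12, 14])
9 → pile 3 (tops now [3, 8, 9, 14])
5 → pile 2 (tops now [3, 5, 9, 14])
10 → pile 4 (tops now [3, 5, 9, 10])
11 → new pile 5 (tops now [3, 5, 9, 10, 11])
Five piles.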